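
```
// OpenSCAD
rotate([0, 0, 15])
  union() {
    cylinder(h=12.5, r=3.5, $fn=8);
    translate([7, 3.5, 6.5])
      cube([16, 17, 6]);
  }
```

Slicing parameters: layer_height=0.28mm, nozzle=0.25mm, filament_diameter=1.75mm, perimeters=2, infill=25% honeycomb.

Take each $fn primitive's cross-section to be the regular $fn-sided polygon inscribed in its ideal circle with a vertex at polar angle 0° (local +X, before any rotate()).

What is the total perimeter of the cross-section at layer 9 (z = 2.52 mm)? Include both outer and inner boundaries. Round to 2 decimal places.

At z = 2.52 mm: the r=3.5 cylinder contributes a regular 8-gon of circumradius 3.5 (perimeter = 2·8·3.500·sin(180°/8) = 21.43 mm); the cube at (7, 3.5) is not intersected at this z (z outside [6.5, 12.5]); Combining (union): only the r=3.5 cylinder is present, so the union is just that shape — boundary = 21.43 mm; (rotated 15° about Z; rotation is an isometry so areas/perimeters/island counts are preserved). Overall, the cross-section is a single solid region. Total boundary length (outer) = 21.43 mm.

21.43 mm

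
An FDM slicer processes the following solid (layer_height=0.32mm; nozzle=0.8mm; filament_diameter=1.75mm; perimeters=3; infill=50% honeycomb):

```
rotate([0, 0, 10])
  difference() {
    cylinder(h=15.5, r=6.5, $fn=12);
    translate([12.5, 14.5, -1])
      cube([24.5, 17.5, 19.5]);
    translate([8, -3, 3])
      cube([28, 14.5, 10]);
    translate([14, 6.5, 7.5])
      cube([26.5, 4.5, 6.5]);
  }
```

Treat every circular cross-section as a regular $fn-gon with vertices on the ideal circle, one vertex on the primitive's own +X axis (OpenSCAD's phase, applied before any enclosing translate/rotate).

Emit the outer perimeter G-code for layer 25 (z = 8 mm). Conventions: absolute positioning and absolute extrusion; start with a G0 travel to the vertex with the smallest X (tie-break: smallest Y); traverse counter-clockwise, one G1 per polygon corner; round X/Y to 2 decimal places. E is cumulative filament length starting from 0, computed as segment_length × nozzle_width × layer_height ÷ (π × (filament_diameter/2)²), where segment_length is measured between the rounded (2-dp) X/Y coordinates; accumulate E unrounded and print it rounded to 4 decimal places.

G0 X-6.40 Y-1.13 Z8.00
G1 X-4.98 Y-4.18 E0.3581
G1 X-2.22 Y-6.11 E0.7165
G1 X1.13 Y-6.40 E1.0744
G1 X4.18 Y-4.98 E1.4325
G1 X6.11 Y-2.22 E1.7909
G1 X6.40 Y1.13 E2.1488
G1 X4.98 Y4.18 E2.5069
G1 X2.22 Y6.11 E2.8653
G1 X-1.13 Y6.40 E3.2232
G1 X-4.18 Y4.98 E3.5813
G1 X-6.11 Y2.22 E3.9398
G1 X-6.40 Y-1.13 E4.2976

At z = 8 mm: the r=6.5 cylinder contributes a regular 12-gon of circumradius 6.5; the 24.5×17.5 cube at (12.5, 14.5) contributes its full rectangle; the cube at (8, -3) (footprint 28×14.5) is included at this height; the cube at (14, 6.5) (footprint 26.5×4.5) is included at this height; Taking the first minus the rest: starting from the r=6.5 cylinder, the 24.5×17.5 cube at (12.5, 14.5) misses the remaining region (no effect); the 28×14.5 cube at (8, -3) misses the remaining region (no effect); the 26.5×4.5 cube at (14, 6.5) misses the remaining region (no effect) — 1 connected region; (rotated 10° about Z; rotation is an isometry so areas/perimeters/island counts are preserved). The outline is a single polygon with 12 vertices. Extrusion per mm of travel: 0.8 × 0.32 / (π × 0.875²) = 0.106432. Accumulating E over each segment gives final E = 4.2976.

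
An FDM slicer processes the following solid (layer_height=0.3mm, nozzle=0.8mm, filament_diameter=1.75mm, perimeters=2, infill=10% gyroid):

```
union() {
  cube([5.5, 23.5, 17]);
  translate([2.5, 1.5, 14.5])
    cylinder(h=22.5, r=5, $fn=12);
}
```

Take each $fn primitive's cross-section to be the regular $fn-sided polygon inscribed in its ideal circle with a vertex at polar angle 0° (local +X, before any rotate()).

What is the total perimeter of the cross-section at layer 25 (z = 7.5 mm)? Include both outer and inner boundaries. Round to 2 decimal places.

At z = 7.5 mm: the cube (footprint 5.5×23.5) is included at this height (perimeter 58.00 mm); the cylinder at (2.5, 1.5) does not reach this height (z outside [14.5, 37]); Combining (union): only the 5.5×23.5 cube is present, so the union is just that shape — boundary = 58.00 mm. Overall, the cross-section is a single solid region. Total boundary length (outer) = 58.00 mm.

58.00 mm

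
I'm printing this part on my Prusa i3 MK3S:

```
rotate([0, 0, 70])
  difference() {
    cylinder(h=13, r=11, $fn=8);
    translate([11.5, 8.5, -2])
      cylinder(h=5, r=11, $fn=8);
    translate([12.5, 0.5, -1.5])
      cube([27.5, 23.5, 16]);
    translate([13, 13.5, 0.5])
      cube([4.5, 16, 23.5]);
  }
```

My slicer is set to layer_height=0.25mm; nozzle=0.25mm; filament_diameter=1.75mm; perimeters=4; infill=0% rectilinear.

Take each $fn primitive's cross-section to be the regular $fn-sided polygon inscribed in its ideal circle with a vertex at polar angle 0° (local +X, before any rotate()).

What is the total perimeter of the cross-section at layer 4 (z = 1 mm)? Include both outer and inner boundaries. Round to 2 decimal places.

67.35 mm

At z = 1 mm: the r=11 cylinder contributes a regular 8-gon of circumradius 11 (perimeter = 2·8·11.000·sin(180°/8) = 67.35 mm); the cylinder at (11.5, 8.5): section is a regular 8-gon, circumradius r=11 (perimeter = 2·8·11.000·sin(180°/8) = 67.35 mm); the cube at (12.5, 0.5) (footprint 27.5×23.5) is included at this height (perimeter 102.00 mm); the cube at (13, 13.5) is present — its section is the full 4.5×16 rectangle (perimeter 41.00 mm); After the difference (first − rest): starting from the r=11 cylinder, the r=11 cylinder at (11.5, 8.5) partially overlaps it — only the 69.11 mm² overlap (of its 342.24 mm²) is removed, clipping the outline; the 27.5×23.5 cube at (12.5, 0.5) misses the remaining region (no effect); the 4.5×16 cube at (13, 13.5) misses the remaining region (no effect) — boundary = 67.35 mm; (whole slice rotated 70° about Z — lengths, areas and connectivity unchanged). Overall, the cross-section is a single solid region. Total boundary length (outer) = 67.35 mm.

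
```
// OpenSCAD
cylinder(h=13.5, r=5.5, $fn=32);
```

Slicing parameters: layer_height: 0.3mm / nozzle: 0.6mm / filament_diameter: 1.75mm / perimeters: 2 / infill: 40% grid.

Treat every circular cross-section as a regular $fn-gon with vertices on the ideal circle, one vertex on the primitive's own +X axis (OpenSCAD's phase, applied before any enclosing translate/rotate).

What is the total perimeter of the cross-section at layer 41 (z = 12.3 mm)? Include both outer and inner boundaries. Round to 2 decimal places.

34.50 mm

At z = 12.3 mm: the cylinder: section is a regular 32-gon, circumradius r=5.5 (perimeter = 2·32·5.500·sin(180°/32) = 34.50 mm). Overall, the cross-section is a single solid region. Total boundary length (outer) = 34.50 mm.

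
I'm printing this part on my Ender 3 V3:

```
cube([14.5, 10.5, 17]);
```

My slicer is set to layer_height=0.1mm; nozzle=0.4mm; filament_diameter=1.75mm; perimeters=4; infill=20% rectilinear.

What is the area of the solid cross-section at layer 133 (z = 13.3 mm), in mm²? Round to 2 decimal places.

152.25 mm²

At z = 13.3 mm: the 14.5×10.5 cube contributes its full rectangle (area 152.25 mm²). Overall, the cross-section is a single solid region. Net area = 152.25 mm².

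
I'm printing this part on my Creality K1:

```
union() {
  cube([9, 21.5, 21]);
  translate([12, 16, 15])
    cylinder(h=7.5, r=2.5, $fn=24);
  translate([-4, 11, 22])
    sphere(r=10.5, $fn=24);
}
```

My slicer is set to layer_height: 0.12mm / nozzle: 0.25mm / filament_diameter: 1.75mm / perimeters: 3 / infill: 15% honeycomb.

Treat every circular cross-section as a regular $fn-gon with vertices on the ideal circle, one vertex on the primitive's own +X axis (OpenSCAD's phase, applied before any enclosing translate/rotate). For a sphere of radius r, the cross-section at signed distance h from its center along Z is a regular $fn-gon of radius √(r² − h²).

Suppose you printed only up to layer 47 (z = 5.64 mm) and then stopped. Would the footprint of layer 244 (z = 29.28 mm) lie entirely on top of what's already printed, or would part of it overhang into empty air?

part overhangs

Compare the two slices. At z = 5.64: the cube is present — its section is the full 9×21.5 rectangle (area 193.50 mm²); the cylinder at (12, 16) does not reach this height (z outside [15, 22.5]); the sphere at (-4, 11) does not reach this height (|z−center|=16.360 > r=10.5); Combining (union): only the 9×21.5 cube is present, so the union is just that shape — area = 193.50 mm². At z = 29.28: the cube is absent (z outside [0, 21]); the cylinder at (12, 16) is not intersected at this z (z outside [15, 22.5]); the sphere at (-4, 11): section is a regular 24-gon, circumradius = √(r²−h²) = √(10.5²−7.28²) = 7.566 (area = (24/2)·7.566²·sin(360°/24) = 177.81 mm²); Combining (union): only the r=10.5 sphere at (-4, 11) is present, so the union is just that shape — area = 177.81 mm². Checking containment: at z = 29.28 the cross-section extends beyond the z = 5.64 cross-section by about 146.14 mm².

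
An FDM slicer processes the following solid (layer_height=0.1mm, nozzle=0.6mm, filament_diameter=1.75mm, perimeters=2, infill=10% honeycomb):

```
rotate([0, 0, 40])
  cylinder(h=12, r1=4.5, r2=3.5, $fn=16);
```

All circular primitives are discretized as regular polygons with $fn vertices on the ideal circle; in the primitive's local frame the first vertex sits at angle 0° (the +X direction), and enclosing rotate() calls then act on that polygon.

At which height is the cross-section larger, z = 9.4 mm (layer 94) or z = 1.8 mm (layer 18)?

layer 18 (z = 1.8 mm)

Layer 94 (z = 9.4): the cone: at t=0.783 of its height the radius interpolates to r₁+(r₂−r₁)t = 3.717, giving a regular 16-gon of that circumradius (area = (16/2)·3.717²·sin(360°/16) = 42.29 mm²); (whole slice rotated 40° about Z — lengths, areas and connectivity unchanged). So its area = 42.29 mm². Layer 18 (z = 1.8): the cone: at t=0.150 of its height the radius interpolates to r₁+(r₂−r₁)t = 4.350, giving a regular 16-gon of that circumradius (area = (16/2)·4.350²·sin(360°/16) = 57.93 mm²); (rotated 40° about Z; rotation is an isometry so areas/perimeters/island counts are preserved). So its area = 57.93 mm². Layer 18 is larger (57.93 vs 42.29 mm²).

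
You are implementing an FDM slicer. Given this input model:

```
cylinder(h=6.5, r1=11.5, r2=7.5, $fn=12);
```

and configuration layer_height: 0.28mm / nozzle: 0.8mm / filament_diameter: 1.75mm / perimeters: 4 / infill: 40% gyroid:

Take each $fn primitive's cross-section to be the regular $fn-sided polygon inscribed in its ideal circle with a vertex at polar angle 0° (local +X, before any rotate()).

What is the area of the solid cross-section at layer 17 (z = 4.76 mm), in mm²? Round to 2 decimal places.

At z = 4.76 mm: the cone: at t=0.732 of its height the radius interpolates to r₁+(r₂−r₁)t = 8.571, giving a regular 12-gon of that circumradius (area = (12/2)·8.571²·sin(360°/12) = 220.37 mm²). Overall, the cross-section is a single solid region. Net area = 220.37 mm².

220.37 mm²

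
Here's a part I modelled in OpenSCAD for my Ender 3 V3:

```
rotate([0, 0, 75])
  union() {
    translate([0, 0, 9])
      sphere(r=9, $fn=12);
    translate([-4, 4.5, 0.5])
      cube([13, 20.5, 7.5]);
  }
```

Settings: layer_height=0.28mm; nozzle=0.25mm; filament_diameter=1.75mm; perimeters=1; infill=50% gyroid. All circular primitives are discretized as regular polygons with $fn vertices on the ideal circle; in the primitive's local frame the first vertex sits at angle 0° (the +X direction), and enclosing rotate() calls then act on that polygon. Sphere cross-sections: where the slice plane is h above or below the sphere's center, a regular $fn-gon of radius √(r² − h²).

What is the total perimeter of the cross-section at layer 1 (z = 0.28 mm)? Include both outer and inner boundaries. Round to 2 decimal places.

At z = 0.28 mm: the sphere: section is a regular 12-gon, circumradius = √(r²−h²) = √(9²−8.72²) = 2.227 (perimeter = 2·12·2.227·sin(180°/12) = 13.84 mm); the cube at (-4, 4.5) does not reach this height (z outside [0.5, 8]); Merging all regions: only the r=9 sphere is present, so the union is just that shape — boundary = 13.84 mm; (rotated 75° about Z; rotation is an isometry so areas/perimeters/island counts are preserved). Overall, the cross-section is a single solid region. Total boundary length (outer) = 13.84 mm.

13.84 mm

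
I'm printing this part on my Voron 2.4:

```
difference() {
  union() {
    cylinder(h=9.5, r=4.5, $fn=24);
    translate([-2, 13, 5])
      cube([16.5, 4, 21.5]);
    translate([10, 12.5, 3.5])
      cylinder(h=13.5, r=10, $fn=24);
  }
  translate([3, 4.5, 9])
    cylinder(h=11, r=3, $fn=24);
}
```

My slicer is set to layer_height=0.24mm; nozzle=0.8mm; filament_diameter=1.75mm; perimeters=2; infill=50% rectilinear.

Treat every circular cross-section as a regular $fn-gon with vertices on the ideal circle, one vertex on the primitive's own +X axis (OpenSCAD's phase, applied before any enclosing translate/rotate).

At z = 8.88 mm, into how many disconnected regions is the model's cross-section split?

At z = 8.88 mm: the r=4.5 cylinder contributes a regular 24-gon of circumradius 4.5; the cube at (-2, 13) (footprint 16.5×4) is included at this height; the r=10 cylinder at (10, 12.5) gives a regular 24-gon of circumradius 10 (constant along its height); Taking the union: the regions partially overlap (shared area 56.17 mm²), so overlapping operands fuse into one piece — 2 connected regions; the cylinder at (3, 4.5) is not intersected at this z (z outside [9, 20]); Subtracting the remaining from the first: none of the subtracted shapes is present at this height, so that combined region is unchanged — 2 connected regions. The result has 2 disconnected regions.

2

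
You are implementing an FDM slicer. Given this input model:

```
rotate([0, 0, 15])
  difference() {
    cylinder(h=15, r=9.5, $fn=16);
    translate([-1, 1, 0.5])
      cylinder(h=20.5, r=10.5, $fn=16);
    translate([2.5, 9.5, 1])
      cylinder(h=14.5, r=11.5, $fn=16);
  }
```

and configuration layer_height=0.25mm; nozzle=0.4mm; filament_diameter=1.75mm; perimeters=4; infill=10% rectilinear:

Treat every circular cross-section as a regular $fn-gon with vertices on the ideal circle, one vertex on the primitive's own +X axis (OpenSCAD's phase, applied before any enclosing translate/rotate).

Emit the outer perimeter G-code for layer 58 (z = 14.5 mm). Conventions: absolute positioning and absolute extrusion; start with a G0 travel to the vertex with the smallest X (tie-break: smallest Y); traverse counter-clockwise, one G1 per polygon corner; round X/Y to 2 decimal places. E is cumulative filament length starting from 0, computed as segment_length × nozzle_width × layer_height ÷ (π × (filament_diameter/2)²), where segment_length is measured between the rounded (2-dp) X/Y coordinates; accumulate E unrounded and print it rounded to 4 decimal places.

At z = 14.5 mm: the r=9.5 cylinder contributes a regular 16-gon of circumradius 9.5; the r=10.5 cylinder at (-1, 1) contributes a regular 16-gon of circumradius 10.5; the cylinder at (2.5, 9.5): section is a regular 16-gon, circumradius r=11.5; Subtracting the remaining from the first: starting from the r=9.5 cylinder, the r=10.5 cylinder at (-1, 1) partially overlaps it — only the 271.70 mm² overlap (of its 337.53 mm²) is removed, clipping the outline; the r=11.5 cylinder at (2.5, 9.5) misses the remaining region (no effect) — 1 connected region; (rotated 15° about Z; rotation is an isometry so areas/perimeters/island counts are preserved). The outline is a single polygon with 10 vertices. Extrusion per mm of travel: 0.4 × 0.25 / (π × 0.875²) = 0.041575. Accumulating E over each segment gives final E = 1.2983.

G0 X1.95 Y-9.21 Z14.50
G1 X2.46 Y-9.18 E0.0212
G1 X5.78 Y-7.54 E0.1752
G1 X8.23 Y-4.75 E0.3296
G1 X9.42 Y-1.24 E0.4836
G1 X9.18 Y2.46 E0.6378
G1 X8.95 Y2.92 E0.6592
G1 X9.19 Y-0.66 E0.8084
G1 X7.87 Y-4.54 E0.9787
G1 X5.17 Y-7.62 E1.1490
G1 X1.95 Y-9.21 E1.2983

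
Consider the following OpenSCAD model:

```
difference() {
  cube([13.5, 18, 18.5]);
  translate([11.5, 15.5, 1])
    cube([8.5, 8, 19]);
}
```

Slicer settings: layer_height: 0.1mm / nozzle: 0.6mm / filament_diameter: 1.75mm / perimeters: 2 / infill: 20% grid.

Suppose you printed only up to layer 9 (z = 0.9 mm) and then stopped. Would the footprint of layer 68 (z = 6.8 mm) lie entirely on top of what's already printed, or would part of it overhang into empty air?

entirely on top

Compare the two slices. At z = 0.9: the 13.5×18 cube contributes its full rectangle (area 243.00 mm²); the cube at (11.5, 15.5) is not intersected at this z (z outside [1, 20]); After the difference (first − rest): none of the subtracted shapes is present at this height, so the 13.5×18 cube is unchanged — area = 243.00 mm². At z = 6.8: the 13.5×18 cube contributes its full rectangle (area 243.00 mm²); the cube at (11.5, 15.5) (footprint 8.5×8) is included at this height (area 68.00 mm²); After the difference (first − rest): starting from the 13.5×18 cube (243.00 mm²), the 8.5×8 cube at (11.5, 15.5) partially overlaps it — only the 5.00 mm² overlap (of its 68.00 mm²) is removed, clipping the outline — area = 238.00 mm². Checking containment: the cross-section at z = 6.8 is a subset of the cross-section at z = 0.9.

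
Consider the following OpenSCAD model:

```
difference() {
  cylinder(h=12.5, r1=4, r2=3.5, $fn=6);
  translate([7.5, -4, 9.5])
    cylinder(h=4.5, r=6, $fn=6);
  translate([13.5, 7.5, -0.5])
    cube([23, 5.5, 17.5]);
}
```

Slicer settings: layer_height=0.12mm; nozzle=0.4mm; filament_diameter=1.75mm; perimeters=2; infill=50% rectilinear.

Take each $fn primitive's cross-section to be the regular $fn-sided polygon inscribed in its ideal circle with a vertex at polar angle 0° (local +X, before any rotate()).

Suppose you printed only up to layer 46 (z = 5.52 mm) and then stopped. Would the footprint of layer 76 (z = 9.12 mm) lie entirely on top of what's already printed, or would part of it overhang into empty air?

entirely on top

Compare the two slices. At z = 5.52: the cone contributes a regular 6-gon of circumradius 3.779 (interpolated between r1=4 and r2=3.5 at t=0.442) (area = (6/2)·3.779²·sin(360°/6) = 37.11 mm²); the cylinder at (7.5, -4) is absent (z outside [9.5, 14]); the 23×5.5 cube at (13.5, 7.5) contributes its full rectangle (area 126.50 mm²); Subtracting the remaining from the first: starting from the cone (37.11 mm²), the 23×5.5 cube at (13.5, 7.5) misses the remaining region (no effect) — area = 37.11 mm². At z = 9.12: the cone: at t=0.730 of its height the radius interpolates to r₁+(r₂−r₁)t = 3.635, giving a regular 6-gon of that circumradius (area = (6/2)·3.635²·sin(360°/6) = 34.33 mm²); the cylinder at (7.5, -4) is absent (z outside [9.5, 14]); the 23×5.5 cube at (13.5, 7.5) contributes its full rectangle (area 126.50 mm²); After the difference (first − rest): starting from the cone (34.33 mm²), the 23×5.5 cube at (13.5, 7.5) misses the remaining region (no effect) — area = 34.33 mm². Checking containment: the cross-section at z = 9.12 is a subset of the cross-section at z = 5.52.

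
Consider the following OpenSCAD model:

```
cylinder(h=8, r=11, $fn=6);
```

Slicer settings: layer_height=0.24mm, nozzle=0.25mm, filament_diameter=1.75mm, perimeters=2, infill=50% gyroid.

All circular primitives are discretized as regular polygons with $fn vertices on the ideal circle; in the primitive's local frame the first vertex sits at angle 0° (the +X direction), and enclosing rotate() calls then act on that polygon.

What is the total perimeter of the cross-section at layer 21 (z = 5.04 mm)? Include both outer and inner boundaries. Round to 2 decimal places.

66.00 mm

At z = 5.04 mm: the cylinder: section is a regular 6-gon, circumradius r=11 (perimeter = 2·6·11.000·sin(180°/6) = 66.00 mm). Overall, the cross-section is a single solid region. Total boundary length (outer) = 66.00 mm.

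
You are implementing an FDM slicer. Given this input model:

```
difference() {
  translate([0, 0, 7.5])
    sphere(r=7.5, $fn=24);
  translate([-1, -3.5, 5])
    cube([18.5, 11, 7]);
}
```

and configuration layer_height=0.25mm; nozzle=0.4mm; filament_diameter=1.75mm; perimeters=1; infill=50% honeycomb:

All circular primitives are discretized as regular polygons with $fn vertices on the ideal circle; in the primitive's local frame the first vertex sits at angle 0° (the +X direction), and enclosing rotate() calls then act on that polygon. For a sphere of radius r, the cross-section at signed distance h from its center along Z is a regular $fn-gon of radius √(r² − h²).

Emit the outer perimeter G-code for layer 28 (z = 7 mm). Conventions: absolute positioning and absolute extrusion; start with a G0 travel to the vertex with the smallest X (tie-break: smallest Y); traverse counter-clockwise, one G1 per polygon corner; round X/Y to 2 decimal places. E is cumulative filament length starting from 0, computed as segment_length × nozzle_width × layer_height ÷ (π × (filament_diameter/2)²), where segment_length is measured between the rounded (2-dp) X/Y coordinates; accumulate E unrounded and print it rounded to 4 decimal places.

At z = 7 mm: the sphere: section is a regular 24-gon, circumradius = √(r²−h²) = √(7.5²−0.5²) = 7.483; the cube at (-1, -3.5) is present — its section is the full 18.5×11 rectangle; Taking the first minus the rest: starting from the r=7.5 sphere, the 18.5×11 cube at (-1, -3.5) partially overlaps it — only the 79.44 mm² overlap (of its 203.50 mm²) is removed, clipping the outline — 1 connected region. The outline is a single polygon with 19 vertices. Extrusion per mm of travel: 0.4 × 0.25 / (π × 0.875²) = 0.041575. Accumulating E over each segment gives final E = 2.0345.

G0 X-7.48 Y0.00 Z7.00
G1 X-7.23 Y-1.94 E0.0813
G1 X-6.48 Y-3.74 E0.1624
G1 X-5.29 Y-5.29 E0.2436
G1 X-3.74 Y-6.48 E0.3249
G1 X-1.94 Y-7.23 E0.4060
G1 X0.00 Y-7.48 E0.4873
G1 X1.94 Y-7.23 E0.5686
G1 X3.74 Y-6.48 E0.6497
G1 X5.29 Y-5.29 E0.7309
G1 X6.48 Y-3.74 E0.8122
G1 X6.58 Y-3.50 E0.8230
G1 X-1.00 Y-3.50 E1.1381
G1 X-1.00 Y7.35 E1.5892
G1 X-1.94 Y7.23 E1.6286
G1 X-3.74 Y6.48 E1.7097
G1 X-5.29 Y5.29 E1.7909
G1 X-6.48 Y3.74 E1.8722
G1 X-7.23 Y1.94 E1.9532
G1 X-7.48 Y0.00 E2.0345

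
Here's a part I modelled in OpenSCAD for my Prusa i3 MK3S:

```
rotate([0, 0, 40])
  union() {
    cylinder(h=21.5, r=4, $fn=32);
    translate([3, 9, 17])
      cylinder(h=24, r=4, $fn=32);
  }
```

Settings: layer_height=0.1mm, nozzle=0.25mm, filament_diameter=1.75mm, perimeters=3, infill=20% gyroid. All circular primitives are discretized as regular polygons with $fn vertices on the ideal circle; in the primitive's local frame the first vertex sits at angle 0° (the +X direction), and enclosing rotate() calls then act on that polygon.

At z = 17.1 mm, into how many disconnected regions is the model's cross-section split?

2

At z = 17.1 mm: the r=4 cylinder contributes a regular 32-gon of circumradius 4; the cylinder at (3, 9): section is a regular 32-gon, circumradius r=4; Taking the union: the 2 present regions are separate (no shared area or edge), so areas and boundary lengths simply add and each stays a separate island — 2 connected regions; (whole slice rotated 40° about Z — lengths, areas and connectivity unchanged). The result has 2 disconnected regions.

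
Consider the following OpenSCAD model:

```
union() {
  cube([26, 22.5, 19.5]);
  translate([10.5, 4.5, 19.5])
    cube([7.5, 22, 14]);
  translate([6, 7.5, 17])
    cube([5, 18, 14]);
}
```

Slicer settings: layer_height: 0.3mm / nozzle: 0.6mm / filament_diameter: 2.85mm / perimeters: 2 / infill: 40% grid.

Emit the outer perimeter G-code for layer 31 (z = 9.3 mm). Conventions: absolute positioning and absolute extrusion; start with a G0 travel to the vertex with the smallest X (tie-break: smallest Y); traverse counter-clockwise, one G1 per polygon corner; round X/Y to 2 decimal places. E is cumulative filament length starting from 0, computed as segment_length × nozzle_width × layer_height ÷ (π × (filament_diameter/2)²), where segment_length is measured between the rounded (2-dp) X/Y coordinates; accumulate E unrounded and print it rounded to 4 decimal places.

G0 X0.00 Y0.00 Z9.30
G1 X26.00 Y0.00 E0.7336
G1 X26.00 Y22.50 E1.3685
G1 X0.00 Y22.50 E2.1021
G1 X0.00 Y0.00 E2.7369

At z = 9.3 mm: the cube (footprint 26×22.5) is included at this height; the cube at (10.5, 4.5) is absent (z outside [19.5, 33.5]); the cube at (6, 7.5) does not reach this height (z outside [17, 31]); Combining (union): only the 26×22.5 cube is present, so the union is just that shape — 1 connected region. The outline is a single polygon with 4 vertices. Extrusion per mm of travel: 0.6 × 0.3 / (π × 1.425²) = 0.028216. Accumulating E over each segment gives final E = 2.7369.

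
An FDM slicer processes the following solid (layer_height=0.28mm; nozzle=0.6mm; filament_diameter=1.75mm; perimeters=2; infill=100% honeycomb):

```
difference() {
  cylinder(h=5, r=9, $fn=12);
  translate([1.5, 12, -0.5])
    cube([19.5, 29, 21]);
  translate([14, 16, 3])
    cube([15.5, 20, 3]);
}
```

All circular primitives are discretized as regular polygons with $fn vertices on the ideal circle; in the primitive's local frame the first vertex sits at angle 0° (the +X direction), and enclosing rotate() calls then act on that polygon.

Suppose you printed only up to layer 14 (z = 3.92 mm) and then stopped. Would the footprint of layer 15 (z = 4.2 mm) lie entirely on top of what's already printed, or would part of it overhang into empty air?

Compare the two slices. At z = 3.92: the cylinder: section is a regular 12-gon, circumradius r=9 (area = (12/2)·9.000²·sin(360°/12) = 243.00 mm²); the cube at (1.5, 12) (footprint 19.5×29) is included at this height (area 565.50 mm²); the 15.5×20 cube at (14, 16) contributes its full rectangle (area 310.00 mm²); Taking the first minus the rest: starting from the r=9 cylinder (243.00 mm²), the 19.5×29 cube at (1.5, 12) misses the remaining region (no effect); the 15.5×20 cube at (14, 16) misses the remaining region (no effect) — area = 243.00 mm². At z = 4.2: the r=9 cylinder gives a regular 12-gon of circumradius 9 (constant along its height) (area = (12/2)·9.000²·sin(360°/12) = 243.00 mm²); the cube at (1.5, 12) is present — its section is the full 19.5×29 rectangle (area 565.50 mm²); the cube at (14, 16) is present — its section is the full 15.5×20 rectangle (area 310.00 mm²); Taking the first minus the rest: starting from the r=9 cylinder (243.00 mm²), the 19.5×29 cube at (1.5, 12) misses the remaining region (no effect); the 15.5×20 cube at (14, 16) misses the remaining region (no effect) — area = 243.00 mm². Checking containment: the cross-section at z = 4.2 is a subset of the cross-section at z = 3.92.

entirely on top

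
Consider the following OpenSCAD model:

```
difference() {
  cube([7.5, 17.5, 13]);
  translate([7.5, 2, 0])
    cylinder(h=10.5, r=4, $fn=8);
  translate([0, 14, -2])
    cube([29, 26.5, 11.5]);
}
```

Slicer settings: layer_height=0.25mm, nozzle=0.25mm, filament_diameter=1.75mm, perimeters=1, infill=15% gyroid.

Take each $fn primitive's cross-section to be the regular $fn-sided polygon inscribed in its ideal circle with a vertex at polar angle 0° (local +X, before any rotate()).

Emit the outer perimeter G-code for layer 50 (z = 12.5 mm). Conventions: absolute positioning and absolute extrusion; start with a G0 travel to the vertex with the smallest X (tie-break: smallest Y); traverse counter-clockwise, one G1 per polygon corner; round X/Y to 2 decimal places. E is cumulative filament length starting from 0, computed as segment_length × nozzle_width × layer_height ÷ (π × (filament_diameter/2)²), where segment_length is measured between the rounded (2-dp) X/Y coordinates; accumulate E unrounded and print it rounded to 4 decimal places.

G0 X0.00 Y0.00 Z12.50
G1 X7.50 Y0.00 E0.1949
G1 X7.50 Y17.50 E0.6496
G1 X0.00 Y17.50 E0.8445
G1 X0.00 Y0.00 E1.2992

At z = 12.5 mm: the cube is present — its section is the full 7.5×17.5 rectangle; the cylinder at (7.5, 2) is not intersected at this z (z outside [0, 10.5]); the cube at (0, 14) does not reach this height (z outside [-2, 9.5]); After the difference (first − rest): none of the subtracted shapes is present at this height, so the 7.5×17.5 cube is unchanged — 1 connected region. The outline is a single polygon with 4 vertices. Extrusion per mm of travel: 0.25 × 0.25 / (π × 0.875²) = 0.025984. Accumulating E over each segment gives final E = 1.2992.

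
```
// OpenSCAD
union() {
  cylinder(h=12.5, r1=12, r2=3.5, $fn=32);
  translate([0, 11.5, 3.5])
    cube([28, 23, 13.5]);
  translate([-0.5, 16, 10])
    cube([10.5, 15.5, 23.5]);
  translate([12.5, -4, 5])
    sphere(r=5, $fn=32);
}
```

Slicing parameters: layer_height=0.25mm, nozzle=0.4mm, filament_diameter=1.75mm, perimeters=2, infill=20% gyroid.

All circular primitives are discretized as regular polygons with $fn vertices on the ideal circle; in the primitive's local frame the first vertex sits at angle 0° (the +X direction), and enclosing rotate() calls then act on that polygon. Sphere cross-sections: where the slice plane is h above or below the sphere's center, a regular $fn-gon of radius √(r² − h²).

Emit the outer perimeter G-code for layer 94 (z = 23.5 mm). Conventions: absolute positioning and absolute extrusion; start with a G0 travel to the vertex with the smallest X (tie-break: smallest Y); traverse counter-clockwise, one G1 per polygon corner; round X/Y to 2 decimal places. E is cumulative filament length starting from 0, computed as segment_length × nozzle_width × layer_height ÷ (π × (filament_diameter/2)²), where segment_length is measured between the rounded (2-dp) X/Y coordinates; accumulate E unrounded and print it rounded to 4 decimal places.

G0 X-0.50 Y16.00 Z23.50
G1 X10.00 Y16.00 E0.4365
G1 X10.00 Y31.50 E1.0810
G1 X-0.50 Y31.50 E1.5175
G1 X-0.50 Y16.00 E2.1619

At z = 23.5 mm: the cone is absent (z outside [0, 12.5]); the cube at (0, 11.5) is absent (z outside [3.5, 17]); the cube at (-0.5, 16) (footprint 10.5×15.5) is included at this height; the sphere at (12.5, -4) is absent (|z−center|=18.500 > r=5); Taking the union: only the 10.5×15.5 cube at (-0.5, 16) is present, so the union is just that shape — 1 connected region. The outline is a single polygon with 4 vertices. Extrusion per mm of travel: 0.4 × 0.25 / (π × 0.875²) = 0.041575. Accumulating E over each segment gives final E = 2.1619.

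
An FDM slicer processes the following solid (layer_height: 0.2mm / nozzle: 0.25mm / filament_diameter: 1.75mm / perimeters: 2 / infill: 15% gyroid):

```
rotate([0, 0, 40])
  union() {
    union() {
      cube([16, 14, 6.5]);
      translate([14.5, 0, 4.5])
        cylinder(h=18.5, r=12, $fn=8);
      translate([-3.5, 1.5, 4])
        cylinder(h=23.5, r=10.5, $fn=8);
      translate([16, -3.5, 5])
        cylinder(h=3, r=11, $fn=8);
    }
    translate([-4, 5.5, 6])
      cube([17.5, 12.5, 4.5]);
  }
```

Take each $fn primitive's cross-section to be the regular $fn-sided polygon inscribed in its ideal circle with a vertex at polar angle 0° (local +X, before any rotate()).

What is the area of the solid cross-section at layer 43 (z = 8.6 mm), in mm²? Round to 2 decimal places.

835.83 mm²

At z = 8.6 mm: the cube is not intersected at this z (z outside [0, 6.5]); the cylinder at (14.5, 0): section is a regular 8-gon, circumradius r=12 (area = (8/2)·12.000²·sin(360°/8) = 407.29 mm²); the r=10.5 cylinder at (-3.5, 1.5) gives a regular 8-gon of circumradius 10.5 (constant along its height) (area = (8/2)·10.500²·sin(360°/8) = 311.83 mm²); the cylinder at (16, -3.5) is not intersected at this z (z outside [5, 8]); Taking the union: the regions partially overlap — summed areas 719.13 mm² minus the doubly-counted overlap 23.98 mm² gives 695.15 mm² — area = 695.15 mm²; the cube at (-4, 5.5) is present — its section is the full 17.5×12.5 rectangle (area 218.75 mm²); Merging all regions: the regions partially overlap — summed areas 913.90 mm² minus the doubly-counted overlap 78.07 mm² gives 835.83 mm² — area = 835.83 mm²; (rotated 40° about Z; rotation is an isometry so areas/perimeters/island counts are preserved). Overall, the cross-section is a single solid region. Net area = 835.83 mm².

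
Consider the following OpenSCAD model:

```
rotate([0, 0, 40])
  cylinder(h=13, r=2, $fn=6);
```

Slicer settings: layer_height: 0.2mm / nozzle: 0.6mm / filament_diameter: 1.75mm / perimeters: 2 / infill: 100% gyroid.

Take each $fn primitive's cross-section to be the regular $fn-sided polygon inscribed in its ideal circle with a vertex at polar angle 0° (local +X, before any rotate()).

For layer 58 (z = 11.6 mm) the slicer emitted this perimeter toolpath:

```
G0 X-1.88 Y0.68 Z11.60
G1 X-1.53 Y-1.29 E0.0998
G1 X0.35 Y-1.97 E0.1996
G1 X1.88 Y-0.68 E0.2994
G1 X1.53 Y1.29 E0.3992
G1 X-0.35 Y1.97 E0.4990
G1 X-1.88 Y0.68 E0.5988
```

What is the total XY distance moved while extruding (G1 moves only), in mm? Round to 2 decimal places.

Sum the Euclidean lengths of each G1 segment: total = 12.00 mm.

12.00 mm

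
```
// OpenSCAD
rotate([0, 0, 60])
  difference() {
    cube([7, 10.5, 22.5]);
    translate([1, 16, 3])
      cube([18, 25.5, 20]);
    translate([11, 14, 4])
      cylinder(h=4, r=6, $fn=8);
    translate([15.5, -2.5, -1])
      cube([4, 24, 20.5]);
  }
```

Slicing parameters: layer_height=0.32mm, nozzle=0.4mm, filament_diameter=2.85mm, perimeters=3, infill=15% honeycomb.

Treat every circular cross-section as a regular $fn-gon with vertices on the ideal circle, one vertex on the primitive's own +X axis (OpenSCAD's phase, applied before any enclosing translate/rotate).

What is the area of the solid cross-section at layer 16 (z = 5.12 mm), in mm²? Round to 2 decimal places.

At z = 5.12 mm: the cube (footprint 7×10.5) is included at this height (area 73.50 mm²); the cube at (1, 16) (footprint 18×25.5) is included at this height (area 459.00 mm²); the cylinder at (11, 14): section is a regular 8-gon, circumradius r=6 (area = (8/2)·6.000²·sin(360°/8) = 101.82 mm²); the cube at (15.5, -2.5) (footprint 4×24) is included at this height (area 96.00 mm²); After the difference (first − rest): starting from the 7×10.5 cube (73.50 mm²), the 18×25.5 cube at (1, 16) misses the remaining region (no effect); the r=6 cylinder at (11, 14) partially overlaps it — only the 0.31 mm² overlap (of its 101.82 mm²) is removed, clipping the outline; the 4×24 cube at (15.5, -2.5) misses the remaining region (no effect) — area = 73.19 mm²; (rotated 60° about Z; rotation is an isometry so areas/perimeters/island counts are preserved). Overall, the cross-section is a single solid region. Net area = 73.19 mm².

73.19 mm²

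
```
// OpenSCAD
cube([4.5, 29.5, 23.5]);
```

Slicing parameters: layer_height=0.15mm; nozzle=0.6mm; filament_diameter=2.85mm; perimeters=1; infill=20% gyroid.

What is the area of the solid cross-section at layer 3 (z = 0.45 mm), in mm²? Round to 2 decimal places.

At z = 0.45 mm: the cube is present — its section is the full 4.5×29.5 rectangle (area 132.75 mm²). Overall, the cross-section is a single solid region. Net area = 132.75 mm².

132.75 mm²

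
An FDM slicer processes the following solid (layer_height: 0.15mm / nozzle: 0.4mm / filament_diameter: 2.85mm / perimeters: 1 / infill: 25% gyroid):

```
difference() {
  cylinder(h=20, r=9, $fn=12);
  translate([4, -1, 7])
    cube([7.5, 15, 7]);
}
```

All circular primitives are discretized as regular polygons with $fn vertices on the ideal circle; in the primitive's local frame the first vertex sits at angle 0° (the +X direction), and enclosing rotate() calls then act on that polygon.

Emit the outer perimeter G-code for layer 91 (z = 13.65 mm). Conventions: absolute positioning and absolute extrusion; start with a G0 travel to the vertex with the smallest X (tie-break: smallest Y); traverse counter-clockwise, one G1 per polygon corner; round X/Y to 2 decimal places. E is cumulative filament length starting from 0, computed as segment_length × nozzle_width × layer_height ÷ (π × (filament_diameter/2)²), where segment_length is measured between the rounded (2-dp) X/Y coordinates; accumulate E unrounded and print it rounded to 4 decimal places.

At z = 13.65 mm: the r=9 cylinder contributes a regular 12-gon of circumradius 9; the cube at (4, -1) (footprint 7.5×15) is included at this height; Subtracting the remaining from the first: starting from the r=9 cylinder, the 7.5×15 cube at (4, -1) partially overlaps it — only the 31.76 mm² overlap (of its 112.50 mm²) is removed, clipping the outline — 1 connected region. The outline is a single polygon with 12 vertices. Extrusion per mm of travel: 0.4 × 0.15 / (π × 1.425²) = 0.009405. Accumulating E over each segment gives final E = 0.5519.

G0 X-9.00 Y0.00 Z13.65
G1 X-7.79 Y-4.50 E0.0438
G1 X-4.50 Y-7.79 E0.0876
G1 X0.00 Y-9.00 E0.1314
G1 X4.50 Y-7.79 E0.1752
G1 X7.79 Y-4.50 E0.2190
G1 X8.73 Y-1.00 E0.2531
G1 X4.00 Y-1.00 E0.2976
G1 X4.00 Y7.93 E0.3816
G1 X0.00 Y9.00 E0.4205
G1 X-4.50 Y7.79 E0.4643
G1 X-7.79 Y4.50 E0.5081
G1 X-9.00 Y0.00 E0.5519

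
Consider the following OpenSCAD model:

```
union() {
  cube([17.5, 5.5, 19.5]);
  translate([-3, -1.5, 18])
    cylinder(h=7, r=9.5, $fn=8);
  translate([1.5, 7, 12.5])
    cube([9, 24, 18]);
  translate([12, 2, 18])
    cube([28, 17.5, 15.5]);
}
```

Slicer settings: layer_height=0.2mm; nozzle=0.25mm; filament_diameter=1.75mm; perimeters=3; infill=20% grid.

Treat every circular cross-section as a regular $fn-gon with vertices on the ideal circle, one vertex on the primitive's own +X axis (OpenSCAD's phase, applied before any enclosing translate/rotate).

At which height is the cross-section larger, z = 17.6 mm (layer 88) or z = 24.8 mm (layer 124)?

layer 124 (z = 24.8 mm)

Layer 88 (z = 17.6): the 17.5×5.5 cube contributes its full rectangle (area 96.25 mm²); the cylinder at (-3, -1.5) does not reach this height (z outside [18, 25]); the 9×24 cube at (1.5, 7) contributes its full rectangle (area 216.00 mm²); the cube at (12, 2) does not reach this height (z outside [18, 33.5]); Taking the union: the 2 present regions are separate (no shared area or edge), so areas and boundary lengths simply add and each stays a separate island — area = 312.25 mm². So its area = 312.25 mm². Layer 124 (z = 24.8): the cube is not intersected at this z (z outside [0, 19.5]); the cylinder at (-3, -1.5): section is a regular 8-gon, circumradius r=9.5 (area = (8/2)·9.500²·sin(360°/8) = 255.27 mm²); the cube at (1.5, 7) is present — its section is the full 9×24 rectangle (area 216.00 mm²); the 28×17.5 cube at (12, 2) contributes its full rectangle (area 490.00 mm²); Merging all regions: the 3 present regions are separate (no shared area or edge), so areas and boundary lengths simply add and each stays a separate island — area = 961.27 mm². So its area = 961.27 mm². Layer 124 is larger (961.27 vs 312.25 mm²).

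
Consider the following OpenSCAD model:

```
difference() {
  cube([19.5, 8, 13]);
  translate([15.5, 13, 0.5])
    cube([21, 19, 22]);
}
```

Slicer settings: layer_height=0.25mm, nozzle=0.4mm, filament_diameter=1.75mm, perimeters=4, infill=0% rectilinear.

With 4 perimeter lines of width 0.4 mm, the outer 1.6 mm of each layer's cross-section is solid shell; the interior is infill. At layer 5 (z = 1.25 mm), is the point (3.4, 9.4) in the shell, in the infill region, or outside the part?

At z = 1.25 mm: the 19.5×8 cube contributes its full rectangle; the 21×19 cube at (15.5, 13) contributes its full rectangle; After the difference (first − rest): starting from the 19.5×8 cube, the 21×19 cube at (15.5, 13) misses the remaining region (no effect) — 1 connected region. Overall, the cross-section is a single solid region. The nearest boundary edge runs (0.00, 8.00)→(19.50, 8.00); distance from the point to it = 1.40 mm. The point is not inside any of the regions above, so it lies outside the cross-section (1.40 mm from the nearest boundary).

outside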